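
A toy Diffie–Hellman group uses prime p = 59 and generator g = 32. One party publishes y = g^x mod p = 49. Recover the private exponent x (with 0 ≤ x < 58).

Baby-step giant-step with m = ceil(sqrt(58)) = 8.
Baby table (32^j mod 59 for j=0..7):
  0:1  1:32  2:21  3:23  4:28  5:11  6:57  7:54
Giant step factor: 32^(-8) ≡ 7 (mod 59).
Scan 49·7^i mod 59 for i = 0, 1, …:
  i=0: 49   i=1: 48   i=2: 41   i=3: 51
  i=4: 3   i=5: 21
Match at i=5, j=2: x = 5·8 + 2 = 42.

42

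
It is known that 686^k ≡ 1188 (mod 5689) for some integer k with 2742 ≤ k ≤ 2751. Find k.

2745

Compute 686^2742 mod 5689 = 5070, then multiply by 686 repeatedly:
  686^2742=5070  686^2743=2041  686^2744=632  686^2745=1188
Found 1188 at exponent 2745.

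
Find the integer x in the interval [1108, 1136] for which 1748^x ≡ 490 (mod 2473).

Compute 1748^1108 mod 2473 = 1275, then multiply by 1748 repeatedly:
  1748^1108=1275  1748^1109=527  1748^1110=1240  1748^1111=1172  1748^1112=1012
  1748^1113=781  1748^1114=92  1748^1115=71  1748^1116=458  1748^1117=1805
  1748^1118=2065  1748^1119=1513  1748^1120=1087  1748^1121=812  1748^1122=2347
  1748^1123=2322  1748^1124=663  1748^1125=1560  1748^1126=1634  1748^1127=2390
  1748^1128=823  1748^1129=1791  1748^1130=2323  1748^1131=2411  1748^1132=436
  1748^1133=444  1748^1134=2063  1748^1135=490
Found 490 at exponent 1135.

1135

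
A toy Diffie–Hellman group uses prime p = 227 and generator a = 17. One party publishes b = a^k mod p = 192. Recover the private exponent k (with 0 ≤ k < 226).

190

Baby-step giant-step with m = ceil(sqrt(226)) = 16.
Baby table (17^j mod 227 for j=0..15):
  0:1  1:17  2:62  3:146  4:212  5:199  6:205  7:80
  8:225  9:193  10:103  11:162  12:30  13:56  14:44  15:67
Giant step factor: 17^(-16) ≡ 57 (mod 227).
Scan 192·57^i mod 227 for i = 0, 1, …:
  i=0: 192   i=1: 48   i=2: 12   i=3: 3
  i=4: 171   i=5: 213   i=6: 110   i=7: 141
  i=8: 92   i=9: 23   i=10: 176   i=11: 44
Match at i=11, j=14: k = 11·16 + 14 = 190.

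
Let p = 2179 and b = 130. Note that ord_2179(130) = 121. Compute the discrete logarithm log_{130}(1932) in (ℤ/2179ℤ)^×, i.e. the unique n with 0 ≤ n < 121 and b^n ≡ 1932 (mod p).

Baby-step giant-step with m = ceil(sqrt(121)) = 11.
Baby table (130^j mod 2179 for j=0..10):
  0:1  1:130  2:1647  3:568  4:1933  5:705  6:132  7:1907
  8:1683  9:890  10:213
Giant step factor: 130^(-11) ≡ 1618 (mod 2179).
Scan 1932·1618^i mod 2179 for i = 0, 1, …:
  i=0: 1932   i=1: 1290   i=2: 1917   i=3: 989
  i=4: 816   i=5: 1993   i=6: 1933
Match at i=6, j=4: n = 6·11 + 4 = 70.

70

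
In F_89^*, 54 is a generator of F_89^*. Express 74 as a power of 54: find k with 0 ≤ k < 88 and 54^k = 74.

57

Baby-step giant-step with m = ceil(sqrt(88)) = 10.
Baby table (54^j mod 89 for j=0..9):
  0:1  1:54  2:68  3:23  4:85  5:51  6:84  7:86
  8:16  9:63
Giant step factor: 54^(-10) ≡ 49 (mod 89).
Scan 74·49^i mod 89 for i = 0, 1, …:
  i=0: 74   i=1: 66   i=2: 30   i=3: 46
  i=4: 29   i=5: 86
Match at i=5, j=7: k = 5·10 + 7 = 57.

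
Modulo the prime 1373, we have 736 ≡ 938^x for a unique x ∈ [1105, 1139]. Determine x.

1107

Compute 938^1105 mod 1373 = 372, then multiply by 938 repeatedly:
  938^1105=372  938^1106=194  938^1107=736
Found 736 at exponent 1107.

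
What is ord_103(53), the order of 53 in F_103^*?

The order of 53 must divide p − 1 = 102 = 2 · 3 · 17.
Divisors: 1, 2, 3, 6, 17, 34, 51, 102.
Check each in increasing order: 53^1 ≡ 53;  53^2 ≡ 28;  53^3 ≡ 42;  53^6 ≡ 13;  53^17 ≡ 57;  53^34 ≡ 56;  53^51 ≡ 102;  53^102 ≡ 1.
Smallest exponent giving 1 is 102.

102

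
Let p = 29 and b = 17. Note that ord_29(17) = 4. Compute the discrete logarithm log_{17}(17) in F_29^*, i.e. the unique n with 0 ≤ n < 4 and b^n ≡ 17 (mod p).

1

Successive powers of 17 modulo 29:
  17^0=1  17^1=17
So 17^1 ≡ 17 (mod 29), giving n = 1.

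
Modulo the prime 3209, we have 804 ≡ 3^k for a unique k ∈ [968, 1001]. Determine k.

983

Compute 3^968 mod 3209 = 2921, then multiply by 3 repeatedly:
  3^968=2921  3^969=2345  3^970=617  3^971=1851  3^972=2344
  3^973=614  3^974=1842  3^975=2317  3^976=533  3^977=1599
  3^978=1588  3^979=1555  3^980=1456  3^981=1159  3^982=268
  3^983=804
Found 804 at exponent 983.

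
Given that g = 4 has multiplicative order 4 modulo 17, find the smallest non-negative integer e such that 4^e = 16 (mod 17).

2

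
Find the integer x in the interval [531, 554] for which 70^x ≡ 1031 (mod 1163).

Compute 70^531 mod 1163 = 538, then multiply by 70 repeatedly:
  70^531=538  70^532=444  70^533=842  70^534=790  70^535=639
  70^536=536  70^537=304  70^538=346  70^539=960  70^540=909
  70^541=828  70^542=973  70^543=656  70^544=563  70^545=1031
Found 1031 at exponent 545.

545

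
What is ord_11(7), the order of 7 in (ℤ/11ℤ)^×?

The order of 7 must divide p − 1 = 10 = 2 · 5.
Divisors: 1, 2, 5, 10.
Check each in increasing order: 7^1 ≡ 7;  7^2 ≡ 5;  7^5 ≡ 10;  7^10 ≡ 1.
Smallest exponent giving 1 is 10.

10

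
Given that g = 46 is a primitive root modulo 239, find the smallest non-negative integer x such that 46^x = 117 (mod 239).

31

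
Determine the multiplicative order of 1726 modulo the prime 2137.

The order of 1726 must divide p − 1 = 2136 = 2^3 · 3 · 89.
Divisors: 1, 2, 3, 4, 6, 8, 12, 24, 89, 178, 267, 356, 534, 712, 1068, 2136.
Check each in increasing order: 1726^1 ≡ 1726;  1726^2 ≡ 98;  1726^3 ≡ 325;  1726^4 ≡ 1056;  1726^6 ≡ 912;  1726^8 ≡ 1759;  1726^12 ≡ 451;  1726^24 ≡ 386;  1726^89 ≡ 2032;  1726^178 ≡ 340;  1726^267 ≡ 629;  1726^356 ≡ 202;  1726^534 ≡ 296;  1726^712 ≡ 201;  1726^1068 ≡ 2136;  1726^2136 ≡ 1.
Smallest exponent giving 1 is 2136.

2136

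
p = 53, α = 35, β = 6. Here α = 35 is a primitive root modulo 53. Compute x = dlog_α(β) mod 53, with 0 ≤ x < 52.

2

Baby-step giant-step with m = ceil(sqrt(52)) = 8.
Baby table (35^j mod 53 for j=0..7):
  0:1  1:35  2:6  3:51  4:36  5:41  6:4  7:34
Giant step factor: 35^(-8) ≡ 42 (mod 53).
Scan 6·42^i mod 53 for i = 0, 1, …:
  i=0: 6
Match at i=0, j=2: x = 0·8 + 2 = 2.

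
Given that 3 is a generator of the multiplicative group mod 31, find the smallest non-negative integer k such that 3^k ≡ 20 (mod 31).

8

Successive powers of 3 modulo 31:
  3^0=1  3^1=3  3^2=9  3^3=27  3^4=19  3^5=26
  3^6=16  3^7=17  3^8=20
So 3^8 ≡ 20 (mod 31), giving k = 8.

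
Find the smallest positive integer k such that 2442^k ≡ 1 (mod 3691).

615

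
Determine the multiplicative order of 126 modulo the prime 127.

The order of 126 must divide p − 1 = 126 = 2 · 3^2 · 7.
Divisors: 1, 2, 3, 6, 7, 9, 14, 18, 21, 42, 63, 126.
Check each in increasing order: 126^1 ≡ 126;  126^2 ≡ 1.
Smallest exponent giving 1 is 2.

2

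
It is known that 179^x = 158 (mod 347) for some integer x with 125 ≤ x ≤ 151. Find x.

Compute 179^125 mod 347 = 97, then multiply by 179 repeatedly:
  179^125=97  179^126=13  179^127=245  179^128=133  179^129=211
  179^130=293  179^131=50  179^132=275  179^133=298  179^134=251
  179^135=166  179^136=219  179^137=337  179^138=292  179^139=218
  179^140=158
Found 158 at exponent 140.

140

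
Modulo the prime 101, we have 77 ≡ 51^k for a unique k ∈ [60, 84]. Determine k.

Compute 51^60 mod 101 = 36, then multiply by 51 repeatedly:
  51^60=36  51^61=18  51^62=9  51^63=55  51^64=78
  51^65=39  51^66=70  51^67=35  51^68=68  51^69=34
  51^70=17  51^71=59  51^72=80  51^73=40  51^74=20
  51^75=10  51^76=5  51^77=53  51^78=77
Found 77 at exponent 78.

78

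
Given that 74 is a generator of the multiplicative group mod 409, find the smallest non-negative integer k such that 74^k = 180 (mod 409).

Baby-step giant-step with m = ceil(sqrt(408)) = 21.
Baby table (74^j mod 409 for j=0..20):
  0:1  1:74  2:159  3:314  4:332  5:28  6:27  7:362
  8:203  9:298  10:375  11:347  12:320  13:367  14:164  15:275
  16:309  17:371  18:51  19:93  20:338
Giant step factor: 74^(-21) ≡ 13 (mod 409).
Scan 180·13^i mod 409 for i = 0, 1, …:
  i=0: 180   i=1: 295   i=2: 154   i=3: 366
  i=4: 259   i=5: 95   i=6: 8   i=7: 104
  i=8: 125   i=9: 398     …   i=13: 350
  i=14: 51
Match at i=14, j=18: k = 14·21 + 18 = 312.

312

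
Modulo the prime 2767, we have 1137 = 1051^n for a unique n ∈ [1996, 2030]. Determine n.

2002

Compute 1051^1996 mod 2767 = 1674, then multiply by 1051 repeatedly:
  1051^1996=1674  1051^1997=2329  1051^1998=1751  1051^1999=246  1051^2000=1215
  1051^2001=1378  1051^2002=1137
Found 1137 at exponent 2002.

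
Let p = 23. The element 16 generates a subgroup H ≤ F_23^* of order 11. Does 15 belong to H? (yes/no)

no

⟨16⟩ has order 11; its elements mod 23 are {1, 2, 3, 4, 6, 8, 9, 12, 13, 16, 18}.
15 is not in this set.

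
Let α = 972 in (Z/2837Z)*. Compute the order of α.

The order of 972 must divide p − 1 = 2836 = 2^2 · 709.
Divisors: 1, 2, 4, 709, 1418, 2836.
Check each in increasing order: 972^1 ≡ 972;  972^2 ≡ 63;  972^4 ≡ 1132;  972^709 ≡ 416;  972^1418 ≡ 2836;  972^2836 ≡ 1.
Smallest exponent giving 1 is 2836.

2836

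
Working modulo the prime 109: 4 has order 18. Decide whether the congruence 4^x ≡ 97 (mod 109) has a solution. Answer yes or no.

no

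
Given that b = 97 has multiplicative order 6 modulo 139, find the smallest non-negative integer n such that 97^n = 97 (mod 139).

1

Successive powers of 97 modulo 139:
  97^0=1  97^1=97
So 97^1 ≡ 97 (mod 139), giving n = 1.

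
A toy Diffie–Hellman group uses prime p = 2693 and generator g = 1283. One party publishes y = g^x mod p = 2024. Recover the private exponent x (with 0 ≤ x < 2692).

1565

Baby-step giant-step with m = ceil(sqrt(2692)) = 52.
Baby table (1283^j mod 2693 for j=0..51):
  0:1  1:1283  2:666  3:797  4:1904  5:281  6:2354  7:1329
  8:438  9:1810  10:864  11:1689  12:1815  13:1893  14:2326  15:414
  16:641  17:1038  18:1412  19:1900  20:535  21:2383  22:834  23:901
  24:686  25:2220  26:1759  27:63  28:39  29:1563  30:1737  31:1460
  32:1545  33:187  34:244  35:664  36:924  37:572  38:1380  39:1239
  40:767  41:1116  42:1845  43:2681  44:762  45:87  46:1208  47:1389
  48:2014  49:1375  50:210  51:130
Giant step factor: 1283^(-52) ≡ 1423 (mod 2693).
Scan 2024·1423^i mod 2693 for i = 0, 1, …:
  i=0: 2024   i=1: 1335   i=2: 1140   i=3: 1034
  i=4: 1004   i=5: 1402   i=6: 2226   i=7: 630
  i=8: 2414   i=9: 1547     …   i=29: 1711
  i=30: 281
Match at i=30, j=5: x = 30·52 + 5 = 1565.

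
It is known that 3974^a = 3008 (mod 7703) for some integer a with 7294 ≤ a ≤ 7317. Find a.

Compute 3974^7294 mod 7703 = 5770, then multiply by 3974 repeatedly:
  3974^7294=5770  3974^7295=5852  3974^7296=491  3974^7297=2375  3974^7298=2075
  3974^7299=3840  3974^7300=517  3974^7301=5560  3974^7302=3236  3974^7303=3557
  3974^7304=513  3974^7305=5070  3974^7306=4835  3974^7307=3008
Found 3008 at exponent 7307.

7307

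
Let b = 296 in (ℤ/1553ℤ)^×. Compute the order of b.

The order of 296 must divide p − 1 = 1552 = 2^4 · 97.
Divisors: 1, 2, 4, 8, 16, 97, 194, 388, 776, 1552.
Check each in increasing order: 296^1 ≡ 296;  296^2 ≡ 648;  296^4 ≡ 594;  296^8 ≡ 305;  296^16 ≡ 1398;  296^97 ≡ 483;  296^194 ≡ 339;  296^388 ≡ 1552;  296^776 ≡ 1.
Smallest exponent giving 1 is 776.

776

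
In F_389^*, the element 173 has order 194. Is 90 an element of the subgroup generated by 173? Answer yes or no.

no

90 ∈ ⟨173⟩ iff 90^194 ≡ 1 (mod 389), since |⟨173⟩| = 194.
90^194 mod 389 = 388.
Since 388 ≠ 1, 90 does not lie in the subgroup.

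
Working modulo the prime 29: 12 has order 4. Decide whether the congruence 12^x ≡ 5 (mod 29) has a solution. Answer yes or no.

no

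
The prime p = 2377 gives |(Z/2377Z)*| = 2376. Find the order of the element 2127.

2376

The order of 2127 must divide p − 1 = 2376 = 2^3 · 3^3 · 11.
Divisors: 1, 2, 3, 4, 6, 8, 9, 11, 12, 18, 22, 24, 27, 33, 36, 44, 54, 66, 72, 88, 99, 108, 132, 198, 216, 264, 297, 396, 594, 792, 1188, 2376.
Check each in increasing order: 2127^1 ≡ 2127;  2127^2 ≡ 698;  2127^3 ≡ 1398;  2127^4 ≡ 2296;  2127^6 ≡ 510;  2127^8 ≡ 1807;  2127^9 ≡ 2257;  2127^11 ≡ 1812;  2127^12 ≡ 1007;  2127^18 ≡ 138;  2127^22 ≡ 707;  2127^24 ≡ 1447;  2127^27 ≡ 79;  2127^33 ≡ 2258;  2127^36 ≡ 28;  2127^44 ≡ 679;  2127^54 ≡ 1487;  2127^66 ≡ 2276;  2127^72 ≡ 784;  2127^88 ≡ 2280;  2127^99 ≡ 134;  2127^108 ≡ 559;  2127^132 ≡ 693;  2127^198 ≡ 1317;  2127^216 ≡ 1094;  2127^264 ≡ 95;  2127^297 ≡ 580;  2127^396 ≡ 1656;  2127^594 ≡ 1243;  2127^792 ≡ 1655;  2127^1188 ≡ 2376;  2127^2376 ≡ 1.
Smallest exponent giving 1 is 2376.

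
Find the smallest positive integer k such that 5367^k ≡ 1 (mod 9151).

1525

The order of 5367 must divide p − 1 = 9150 = 2 · 3 · 5^2 · 61.
Divisors: 1, 2, 3, 5, 6, 10, 15, 25, 30, 50, 61, 75, 122, 150, 183, 305, 366, 610, 915, 1525, 1830, 3050, 4575, 9150.
Check each in increasing order: 5367^1 ≡ 5367;  5367^2 ≡ 6492;  5367^3 ≡ 4707;  5367^5 ≡ 2655;  5367^6 ≡ 1278;  5367^10 ≡ 2755;  5367^15 ≡ 2876;  5367^25 ≡ 7765;  5367^30 ≡ 8023;  5367^50 ≡ 8437;  5367^61 ≡ 6084;  5367^75 ≡ 1296;  5367^122 ≡ 8412;  5367^150 ≡ 4983;  5367^183 ≡ 6216;  5367^305 ≡ 178;  5367^366 ≡ 3134;  5367^610 ≡ 4231;  5367^915 ≡ 2736;  5367^1525 ≡ 1.
Smallest exponent giving 1 is 1525.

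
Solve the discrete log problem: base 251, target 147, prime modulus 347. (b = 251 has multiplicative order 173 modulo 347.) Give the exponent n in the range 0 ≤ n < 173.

Baby-step giant-step with m = ceil(sqrt(173)) = 14.
Baby table (251^j mod 347 for j=0..13):
  0:1  1:251  2:194  3:114  4:160  5:255  6:157  7:196
  8:269  9:201  10:136  11:130  12:12  13:236
Giant step factor: 251^(-14) ≡ 213 (mod 347).
Scan 147·213^i mod 347 for i = 0, 1, …:
  i=0: 147   i=1: 81   i=2: 250   i=3: 159
  i=4: 208   i=5: 235   i=6: 87   i=7: 140
  i=8: 325   i=9: 172   i=10: 201
Match at i=10, j=9: n = 10·14 + 9 = 149.

149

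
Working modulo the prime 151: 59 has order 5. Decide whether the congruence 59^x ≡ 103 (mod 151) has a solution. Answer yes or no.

no

⟨59⟩ has order 5; its elements mod 151 are {1, 8, 19, 59, 64}.
103 is not in this set.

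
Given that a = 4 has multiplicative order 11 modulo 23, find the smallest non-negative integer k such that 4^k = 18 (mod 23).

3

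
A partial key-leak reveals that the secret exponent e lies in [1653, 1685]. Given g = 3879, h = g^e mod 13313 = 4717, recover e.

Compute 3879^1653 mod 13313 = 3520, then multiply by 3879 repeatedly:
  3879^1653=3520  3879^1654=8255  3879^1655=3380  3879^1656=11028  3879^1657=2943
  3879^1658=6656  3879^1659=4717
Found 4717 at exponent 1659.

1659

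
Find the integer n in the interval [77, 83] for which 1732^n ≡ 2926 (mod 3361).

77

Compute 1732^77 mod 3361 = 2926, then multiply by 1732 repeatedly:
  1732^77=2926
Found 2926 at exponent 77.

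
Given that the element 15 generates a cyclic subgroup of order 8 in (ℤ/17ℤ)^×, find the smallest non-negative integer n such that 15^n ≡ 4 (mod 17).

2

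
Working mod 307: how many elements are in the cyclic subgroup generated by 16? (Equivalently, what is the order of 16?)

The order of 16 must divide p − 1 = 306 = 2 · 3^2 · 17.
Divisors: 1, 2, 3, 6, 9, 17, 18, 34, 51, 102, 153, 306.
Check each in increasing order: 16^1 ≡ 16;  16^2 ≡ 256;  16^3 ≡ 105;  16^6 ≡ 280;  16^9 ≡ 235;  16^17 ≡ 17;  16^18 ≡ 272;  16^34 ≡ 289;  16^51 ≡ 1.
Smallest exponent giving 1 is 51.

51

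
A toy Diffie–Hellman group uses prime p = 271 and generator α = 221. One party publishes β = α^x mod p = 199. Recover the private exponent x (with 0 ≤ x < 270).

249

Baby-step giant-step with m = ceil(sqrt(270)) = 17.
Baby table (221^j mod 271 for j=0..16):
  0:1  1:221  2:61  3:202  4:198  5:127  6:154  7:159
  8:180  9:214  10:140  11:46  12:139  13:96  14:78  15:165
  16:151
Giant step factor: 221^(-17) ≡ 107 (mod 271).
Scan 199·107^i mod 271 for i = 0, 1, …:
  i=0: 199   i=1: 155   i=2: 54   i=3: 87
  i=4: 95   i=5: 138   i=6: 132   i=7: 32
  i=8: 172   i=9: 247     …   i=13: 122
  i=14: 46
Match at i=14, j=11: x = 14·17 + 11 = 249.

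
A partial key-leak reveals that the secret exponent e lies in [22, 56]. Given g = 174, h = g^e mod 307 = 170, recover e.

56

Compute 174^22 mod 307 = 107, then multiply by 174 repeatedly:
  174^22=107  174^23=198  174^24=68  174^25=166  174^26=26
  174^27=226  174^28=28  174^29=267  174^30=101  174^31=75
  174^32=156  174^33=128  174^34=168  174^35=67  174^36=299
  174^37=143  174^38=15  174^39=154  174^40=87  174^41=95
  174^42=259  174^43=244  174^44=90  174^45=3  174^46=215
  174^47=263  174^48=19  174^49=236  174^50=233  174^51=18
  174^52=62  174^53=43  174^54=114  174^55=188  174^56=170
Found 170 at exponent 56.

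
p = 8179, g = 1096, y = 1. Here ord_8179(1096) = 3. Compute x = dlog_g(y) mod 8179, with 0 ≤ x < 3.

0

Successive powers of 1096 modulo 8179:
  1096^0=1
So 1096^0 ≡ 1 (mod 8179), giving x = 0.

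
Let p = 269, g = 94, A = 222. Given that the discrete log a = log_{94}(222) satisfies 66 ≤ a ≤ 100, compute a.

Compute 94^66 mod 269 = 188, then multiply by 94 repeatedly:
  94^66=188  94^67=187  94^68=93  94^69=134  94^70=222
Found 222 at exponent 70.

70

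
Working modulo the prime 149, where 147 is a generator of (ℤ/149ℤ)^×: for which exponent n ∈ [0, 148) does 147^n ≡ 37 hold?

Baby-step giant-step with m = ceil(sqrt(148)) = 13.
Baby table (147^j mod 149 for j=0..12):
  0:1  1:147  2:4  3:141  4:16  5:117  6:64  7:21
  8:107  9:84  10:130  11:38  12:73
Giant step factor: 147^(-13) ≡ 50 (mod 149).
Scan 37·50^i mod 149 for i = 0, 1, …:
  i=0: 37   i=1: 62   i=2: 120   i=3: 40
  i=4: 63   i=5: 21
Match at i=5, j=7: n = 5·13 + 7 = 72.

72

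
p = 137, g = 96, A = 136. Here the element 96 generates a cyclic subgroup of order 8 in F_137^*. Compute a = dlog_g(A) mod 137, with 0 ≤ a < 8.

Successive powers of 96 modulo 137:
  96^0=1  96^1=96  96^2=37  96^3=127  96^4=136
So 96^4 ≡ 136 (mod 137), giving a = 4.

4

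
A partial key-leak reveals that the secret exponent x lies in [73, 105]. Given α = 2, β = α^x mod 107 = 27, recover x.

104

Compute 2^73 mod 107 = 24, then multiply by 2 repeatedly:
  2^73=24  2^74=48  2^75=96  2^76=85  2^77=63
  2^78=19  2^79=38  2^80=76  2^81=45  2^82=90
  2^83=73  2^84=39  2^85=78  2^86=49  2^87=98
  2^88=89  2^89=71  2^90=35  2^91=70  2^92=33
  2^93=66  2^94=25  2^95=50  2^96=100  2^97=93
  2^98=79  2^99=51  2^100=102  2^101=97  2^102=87
  2^103=67  2^104=27
Found 27 at exponent 104.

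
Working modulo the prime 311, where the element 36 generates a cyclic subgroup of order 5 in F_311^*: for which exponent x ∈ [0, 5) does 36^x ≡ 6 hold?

Successive powers of 36 modulo 311:
  36^0=1  36^1=36  36^2=52  36^3=6
So 36^3 ≡ 6 (mod 311), giving x = 3.

3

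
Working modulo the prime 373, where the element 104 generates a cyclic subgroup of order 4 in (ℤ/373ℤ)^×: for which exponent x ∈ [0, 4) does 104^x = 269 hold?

3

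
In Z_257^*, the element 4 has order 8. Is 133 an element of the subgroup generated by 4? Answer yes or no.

133 ∈ ⟨4⟩ iff 133^8 ≡ 1 (mod 257), since |⟨4⟩| = 8.
133^8 mod 257 = 8.
Since 8 ≠ 1, 133 does not lie in the subgroup.

no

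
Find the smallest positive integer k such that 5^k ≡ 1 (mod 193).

The order of 5 must divide p − 1 = 192 = 2^6 · 3.
Divisors: 1, 2, 3, 4, 6, 8, 12, 16, 24, 32, 48, 64, 96, 192.
Check each in increasing order: 5^1 ≡ 5;  5^2 ≡ 25;  5^3 ≡ 125;  5^4 ≡ 46;  5^6 ≡ 185;  5^8 ≡ 186;  5^12 ≡ 64;  5^16 ≡ 49;  5^24 ≡ 43;  5^32 ≡ 85;  5^48 ≡ 112;  5^64 ≡ 84;  5^96 ≡ 192;  5^192 ≡ 1.
Smallest exponent giving 1 is 192.

192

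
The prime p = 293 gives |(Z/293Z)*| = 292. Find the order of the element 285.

292

The order of 285 must divide p − 1 = 292 = 2^2 · 73.
Divisors: 1, 2, 4, 73, 146, 292.
Check each in increasing order: 285^1 ≡ 285;  285^2 ≡ 64;  285^4 ≡ 287;  285^73 ≡ 138;  285^146 ≡ 292;  285^292 ≡ 1.
Smallest exponent giving 1 is 292.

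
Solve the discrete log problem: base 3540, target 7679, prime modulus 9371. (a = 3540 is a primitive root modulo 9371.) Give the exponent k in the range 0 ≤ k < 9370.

358

Baby-step giant-step with m = ceil(sqrt(9370)) = 97.
Baby table (3540^j mod 9371 for j=0..96):
  0:1  1:3540  2:2573  3:9179  4:4403  5:2647  6:8751  7:7385
  8:7181  9:6588  10:6472  11:8156  12:189  13:3719  14:8376  15:1196
  16:7519  17:3620  18:4643  19:8857  20:7785  21:8160  22:4978  23:4640
  24:7608  25:66  26:8736  27:1140  28:6070  29:97  30:6024  31:5935
  32:118  33:5396  34:3742  35:5457  36:4149  37:3103  38:1808  39:9298
  40:3968  41:8962  42:4645  43:6566  44:3560  45:7776  46:4413  47:563
  48:6368  49:5465  50:4356  51:4945  52:272  53:7038  54:6402  55:4002
  56:7499  57:7788  58:38  59:3326  60:4064  61:2075  62:8007  63:6876
  64:4553  65:8871  66:1119  67:6698  68:2290  69:685  70:7182  71:757
  72:9045  73:7964  74:4592  75:6366  76:7756  77:8581  78:5329  79:837
  80:1744  81:7642  82:7974  83:2508  84:3983  85:5836  86:5756  87:3686
  88:4008  89:626  90:4484  91:8257  92:1631  93:1204  94:7726  95:5462
  96:3107
Giant step factor: 3540^(-97) ≡ 402 (mod 9371).
Scan 7679·402^i mod 9371 for i = 0, 1, …:
  i=0: 7679   i=1: 3899   i=2: 2441   i=3: 6698
Match at i=3, j=67: k = 3·97 + 67 = 358.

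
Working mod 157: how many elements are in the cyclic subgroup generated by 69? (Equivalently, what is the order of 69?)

156

The order of 69 must divide p − 1 = 156 = 2^2 · 3 · 13.
Divisors: 1, 2, 3, 4, 6, 12, 13, 26, 39, 52, 78, 156.
Check each in increasing order: 69^1 ≡ 69;  69^2 ≡ 51;  69^3 ≡ 65;  69^4 ≡ 89;  69^6 ≡ 143;  69^12 ≡ 39;  69^13 ≡ 22;  69^26 ≡ 13;  69^39 ≡ 129;  69^52 ≡ 12;  69^78 ≡ 156;  69^156 ≡ 1.
Smallest exponent giving 1 is 156.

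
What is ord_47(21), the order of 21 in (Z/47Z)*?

23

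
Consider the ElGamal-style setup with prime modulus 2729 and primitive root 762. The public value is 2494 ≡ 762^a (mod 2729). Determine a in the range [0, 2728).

2366

Baby-step giant-step with m = ceil(sqrt(2728)) = 53.
Baby table (762^j mod 2729 for j=0..52):
  0:1  1:762  2:2096  3:687  4:2255  5:1769  6:2581  7:1842
  8:898  9:2026  10:1927  11:172  12:72  13:284  14:817  15:342
  16:1349  17:1834  18:260  19:1632  20:1889  21:1235  22:2294  23:1468
  24:2455  25:1345  26:1515  27:63  28:1613  29:1056  30:2346  31:157
  32:2287  33:1592  34:1428  35:1994  36:2104  37:1325  38:2649  39:1807
  40:1518  41:2349  42:2443  43:388  44:924  45:6  46:1843  47:1660
  48:1393  49:2614  50:2427  51:1841  52:136
Giant step factor: 762^(-53) ≡ 2690 (mod 2729).
Scan 2494·2690^i mod 2729 for i = 0, 1, …:
  i=0: 2494   i=1: 978   i=2: 64   i=3: 233
  i=4: 1829   i=5: 2352   i=6: 1058   i=7: 2402
  i=8: 1837   i=9: 2040     …   i=43: 1013
  i=44: 1428
Match at i=44, j=34: a = 44·53 + 34 = 2366.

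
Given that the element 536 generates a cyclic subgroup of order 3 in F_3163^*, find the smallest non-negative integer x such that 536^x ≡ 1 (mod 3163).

0

Successive powers of 536 modulo 3163:
  536^0=1
So 536^0 ≡ 1 (mod 3163), giving x = 0.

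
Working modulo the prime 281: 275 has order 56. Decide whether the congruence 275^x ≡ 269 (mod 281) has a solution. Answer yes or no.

no

269 ∈ ⟨275⟩ iff 269^56 ≡ 1 (mod 281), since |⟨275⟩| = 56.
269^56 mod 281 = 232.
Since 232 ≠ 1, 269 does not lie in the subgroup.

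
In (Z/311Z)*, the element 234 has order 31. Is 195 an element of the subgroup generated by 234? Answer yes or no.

195 ∈ ⟨234⟩ iff 195^31 ≡ 1 (mod 311), since |⟨234⟩| = 31.
195^31 mod 311 = 1.
Since 1 = 1, 195 lies in the subgroup.

yes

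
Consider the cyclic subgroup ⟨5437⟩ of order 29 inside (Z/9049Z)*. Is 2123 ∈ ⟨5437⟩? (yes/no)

no

2123 ∈ ⟨5437⟩ iff 2123^29 ≡ 1 (mod 9049), since |⟨5437⟩| = 29.
2123^29 mod 9049 = 6313.
Since 6313 ≠ 1, 2123 does not lie in the subgroup.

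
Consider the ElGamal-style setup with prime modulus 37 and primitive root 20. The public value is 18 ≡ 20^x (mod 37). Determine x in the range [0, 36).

Successive powers of 20 modulo 37:
  20^0=1  20^1=20  20^2=30  20^3=8  20^4=12  20^5=18
So 20^5 ≡ 18 (mod 37), giving x = 5.

5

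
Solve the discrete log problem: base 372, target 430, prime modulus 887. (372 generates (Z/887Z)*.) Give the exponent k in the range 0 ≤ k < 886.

415

Baby-step giant-step with m = ceil(sqrt(886)) = 30.
Baby table (372^j mod 887 for j=0..29):
  0:1  1:372  2:12  3:29  4:144  5:348  6:841  7:628
  8:335  9:440  10:472  11:845  12:342  13:383  14:556  15:161
  16:463  17:158  18:234  19:122  20:147  21:577  22:877  23:715
  24:767  25:597  26:334  27:68  28:460  29:816
Giant step factor: 372^(-30) ≡ 112 (mod 887).
Scan 430·112^i mod 887 for i = 0, 1, …:
  i=0: 430   i=1: 262   i=2: 73   i=3: 193
  i=4: 328   i=5: 369   i=6: 526   i=7: 370
  i=8: 638   i=9: 496   i=10: 558   i=11: 406
  i=12: 235   i=13: 597
Match at i=13, j=25: k = 13·30 + 25 = 415.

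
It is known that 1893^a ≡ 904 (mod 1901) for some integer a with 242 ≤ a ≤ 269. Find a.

Compute 1893^242 mod 1901 = 496, then multiply by 1893 repeatedly:
  1893^242=496  1893^243=1735  1893^244=1328  1893^245=782  1893^246=1348
  1893^247=622  1893^248=727  1893^249=1788  1893^250=904
Found 904 at exponent 250.

250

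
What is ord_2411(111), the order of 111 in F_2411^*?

The order of 111 must divide p − 1 = 2410 = 2 · 5 · 241.
Divisors: 1, 2, 5, 10, 241, 482, 1205, 2410.
Check each in increasing order: 111^1 ≡ 111;  111^2 ≡ 266;  111^5 ≡ 1289;  111^10 ≡ 342;  111^241 ≡ 2410;  111^482 ≡ 1.
Smallest exponent giving 1 is 482.

482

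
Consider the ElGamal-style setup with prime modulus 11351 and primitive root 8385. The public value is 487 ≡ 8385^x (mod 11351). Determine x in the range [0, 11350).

11278

Baby-step giant-step with m = ceil(sqrt(11350)) = 107.
Baby table (8385^j mod 11351 for j=0..106):
  0:1  1:8385  2:131  3:8739  4:5810  5:9709  6:593  7:567
  8:9577  9:6171  10:5977  11:2480  12:11119  13:7052  14:3661  15:4381
  16:2849  17:6361  18:9987  19:4668  20:2932  21:9905  22:9509  23:3541
  24:8420  25:9831  26:1973  27:5198  28:8741  29:11229  30:9971  31:6720
  32:836  33:6293  34:7357  35:7111  36:10283  37:759  38:7655  39:8621
  40:3917  41:5602  42:2332  43:7398  44:10366  45:4303  46:7177  47:7494
  48:9405  49:5528  50:6147  51:9055  52:10687  53:5701  54:3824  55:9016
  56:1500  57:592  58:3533  59:9446  60:8783  61:167  62:4122  63:10526
  64:6485  65:5435  66:9561  67:8223  68:3881  69:10219  70:8967  71:10622
  72:5524  73:6660  74:8531  75:9784  76:5163  77:10392  78:6644  79:10583
  80:7688  81:1551  82:8240  83:10214  84:1095  85:9967  86:7233  87:312
  88:5390  89:6819  90:2328  91:7911  92:9842  93:3400  94:6639  95:2711
  96:7033  97:3260  98:1892  99:7073  100:9481  101:7132  102:4752  103:3510
  104:9558  105:5770  106:3488
Giant step factor: 8385^(-107) ≡ 7113 (mod 11351).
Scan 487·7113^i mod 11351 for i = 0, 1, …:
  i=0: 487   i=1: 1976   i=2: 2750   i=3: 2977
  i=4: 5786   i=5: 8443   i=6: 8269   i=7: 7866
  i=8: 1779   i=9: 9013     …   i=104: 3673
  i=105: 7398
Match at i=105, j=43: x = 105·107 + 43 = 11278.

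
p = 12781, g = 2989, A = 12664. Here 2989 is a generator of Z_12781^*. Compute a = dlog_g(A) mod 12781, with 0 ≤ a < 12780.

Baby-step giant-step with m = ceil(sqrt(12780)) = 114.
Baby table (2989^j mod 12781 for j=0..113):
  0:1  1:2989  2:202  3:3071  4:2461  5:6854  6:11444  7:4160
  8:11108  9:9555  10:7141  11:179  12:11010  13:10596  14:126  15:5965
  16:12671  17:3516  18:3342  19:7277  20:10472  21:139  22:6479  23:2516
  24:5096  25:9773  26:6912  27:5872  28:3095  29:10292  30:11702  31:8462
  32:12100  33:9451  34:3029  35:4733  36:11151  37:10272  38:3046  39:4422
  40:1804  41:11355  42:6540  43:5911  44:4637  45:5389  46:3661  47:2193
  48:11005  49:8432  50:11897  51:3391  52:366  53:7589  54:10027  55:12039
  56:6056  57:3488  58:9117  59:1621  60:1170  61:7917  62:6282  63:1609
  64:3645  65:5493  66:7773  67:10420  68:10864  69:8756  70:8977  71:4934
  72:11233  73:12531  74:6829  75:624  76:11891  77:11019  78:11935  79:1944
  80:8042  81:9258  82:1297  83:4090  84:6374  85:8196  86:9448  87:6843
  88:4127  89:1938  90:2889  91:8046  92:8433  93:2105  94:3593  95:3437
  96:10050  97:4100  98:10702  99:10216  100:1815  101:5891  102:8762  103:1349
  104:6146  105:4097  106:1735  107:9610  108:5383  109:11289  110:981  111:5360
  112:6447  113:9116
Giant step factor: 2989^(-114) ≡ 12454 (mod 12781).
Scan 12664·12454^i mod 12781 for i = 0, 1, …:
  i=0: 12664   i=1: 12697   i=2: 1906   i=3: 3007
  i=4: 848   i=5: 3886   i=6: 7378   i=7: 3003
  i=8: 2156   i=9: 10724     …   i=88: 7832
  i=89: 7917
Match at i=89, j=61: a = 89·114 + 61 = 10207.

10207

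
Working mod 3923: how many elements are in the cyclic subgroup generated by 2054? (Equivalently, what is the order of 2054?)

1961

The order of 2054 must divide p − 1 = 3922 = 2 · 37 · 53.
Divisors: 1, 2, 37, 53, 74, 106, 1961, 3922.
Check each in increasing order: 2054^1 ≡ 2054;  2054^2 ≡ 1691;  2054^37 ≡ 2536;  2054^53 ≡ 3788;  2054^74 ≡ 1499;  2054^106 ≡ 2533;  2054^1961 ≡ 1.
Smallest exponent giving 1 is 1961.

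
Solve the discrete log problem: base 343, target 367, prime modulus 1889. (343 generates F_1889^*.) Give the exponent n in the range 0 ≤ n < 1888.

1757

Baby-step giant-step with m = ceil(sqrt(1888)) = 44.
Baby table (343^j mod 1889 for j=0..43):
  0:1  1:343  2:531  3:789  4:500  5:1490  6:1040  7:1588
  8:652  9:734  10:525  11:620  12:1092  13:534  14:1818  15:204
  16:79  17:651  18:391  19:1883  20:1720  21:592  22:933  23:778
  24:505  25:1316  26:1806  27:1755  28:1263  29:628  30:58  31:1004
  32:574  33:426  34:665  35:1415  36:1761  37:1432  38:36  39:1014
  40:226  41:69  42:999  43:748
Giant step factor: 343^(-44) ≡ 50 (mod 1889).
Scan 367·50^i mod 1889 for i = 0, 1, …:
  i=0: 367   i=1: 1349   i=2: 1335   i=3: 635
  i=4: 1526   i=5: 740   i=6: 1109   i=7: 669
  i=8: 1337   i=9: 735     …   i=38: 1097
  i=39: 69
Match at i=39, j=41: n = 39·44 + 41 = 1757.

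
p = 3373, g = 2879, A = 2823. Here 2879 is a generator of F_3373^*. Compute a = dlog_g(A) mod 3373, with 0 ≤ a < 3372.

Baby-step giant-step with m = ceil(sqrt(3372)) = 59.
Baby table (2879^j mod 3373 for j=0..58):
  0:1  1:2879  2:1180  3:609  4:2724  5:171  6:3224  7:2773
  8:2949  9:330  10:2257  11:1505  12:1963  13:1702  14:2462  15:1425
  16:1007  17:1746  18:964  19:2750  20:819  21:174  22:1742  23:2940
  24:1403  25:1756  26:2770  27:1058  28:163  29:430  30:79  31:1450
  32:2149  33:889  34:2697  35:17  36:1721  37:3195  38:234  39:2459
  40:2907  41:840  42:3292  43:2911  44:2237  45:1266  46:1974  47:3014
  48:1950  49:1378  50:614  51:254  52:2698  53:2896  54:2901  55:431
  56:2958  57:2630  58:2758
Giant step factor: 2879^(-59) ≡ 2853 (mod 3373).
Scan 2823·2853^i mod 3373 for i = 0, 1, …:
  i=0: 2823   i=1: 2668   i=2: 2316   i=3: 3214
  i=4: 1728   i=5: 2031   i=6: 3002   i=7: 659
  i=8: 1366   i=9: 1383     …   i=52: 429
  i=53: 2911
Match at i=53, j=43: a = 53·59 + 43 = 3170.

3170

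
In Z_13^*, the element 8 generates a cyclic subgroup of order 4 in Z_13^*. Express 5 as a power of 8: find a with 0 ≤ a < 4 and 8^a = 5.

Successive powers of 8 modulo 13:
  8^0=1  8^1=8  8^2=12  8^3=5
So 8^3 ≡ 5 (mod 13), giving a = 3.

3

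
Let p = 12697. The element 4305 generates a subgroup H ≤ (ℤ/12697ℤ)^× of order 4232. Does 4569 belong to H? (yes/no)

4569 ∈ ⟨4305⟩ iff 4569^4232 ≡ 1 (mod 12697), since |⟨4305⟩| = 4232.
4569^4232 mod 12697 = 1.
Since 1 = 1, 4569 lies in the subgroup.

yes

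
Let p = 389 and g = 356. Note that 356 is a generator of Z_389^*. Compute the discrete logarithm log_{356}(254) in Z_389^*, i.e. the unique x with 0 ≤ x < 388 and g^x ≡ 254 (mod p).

235

Baby-step giant-step with m = ceil(sqrt(388)) = 20.
Baby table (356^j mod 389 for j=0..19):
  0:1  1:356  2:311  3:240  4:249  5:341  6:28  7:243
  8:150  9:107  10:359  11:212  12:6  13:191  14:310  15:273
  16:327  17:101  18:168  19:291
Giant step factor: 356^(-20) ≡ 169 (mod 389).
Scan 254·169^i mod 389 for i = 0, 1, …:
  i=0: 254   i=1: 136   i=2: 33   i=3: 131
  i=4: 355   i=5: 89   i=6: 259   i=7: 203
  i=8: 75   i=9: 227   i=10: 241   i=11: 273
Match at i=11, j=15: x = 11·20 + 15 = 235.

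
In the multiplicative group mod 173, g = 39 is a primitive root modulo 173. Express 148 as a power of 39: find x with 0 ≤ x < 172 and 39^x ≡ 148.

12

Baby-step giant-step with m = ceil(sqrt(172)) = 14.
Baby table (39^j mod 173 for j=0..13):
  0:1  1:39  2:137  3:153  4:85  5:28  6:54  7:30
  8:132  9:131  10:92  11:128  12:148  13:63
Giant step factor: 39^(-14) ≡ 89 (mod 173).
Scan 148·89^i mod 173 for i = 0, 1, …:
  i=0: 148
Match at i=0, j=12: x = 0·14 + 12 = 12.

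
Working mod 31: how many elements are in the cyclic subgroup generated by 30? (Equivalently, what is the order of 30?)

The order of 30 must divide p − 1 = 30 = 2 · 3 · 5.
Divisors: 1, 2, 3, 5, 6, 10, 15, 30.
Check each in increasing order: 30^1 ≡ 30;  30^2 ≡ 1.
Smallest exponent giving 1 is 2.

2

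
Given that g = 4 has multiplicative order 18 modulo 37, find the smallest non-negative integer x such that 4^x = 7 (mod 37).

16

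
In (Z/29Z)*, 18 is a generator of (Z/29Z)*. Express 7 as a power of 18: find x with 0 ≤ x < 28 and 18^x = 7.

24

Successive powers of 18 modulo 29:
  18^0=1  18^1=18  18^2=5  18^3=3  18^4=25  18^5=15
  18^6=9  18^7=17  18^8=16  18^9=27  18^10=22  18^11=19
  18^12=23  18^13=8  18^14=28  18^15=11  18^16=24  18^17=26
  18^18=4  18^19=14  18^20=20  18^21=12  18^22=13  18^23=2
  18^24=7
So 18^24 ≡ 7 (mod 29), giving x = 24.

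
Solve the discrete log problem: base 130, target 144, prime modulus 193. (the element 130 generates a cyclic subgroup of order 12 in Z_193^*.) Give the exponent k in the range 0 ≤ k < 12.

5

Successive powers of 130 modulo 193:
  130^0=1  130^1=130  130^2=109  130^3=81  130^4=108  130^5=144
So 130^5 ≡ 144 (mod 193), giving k = 5.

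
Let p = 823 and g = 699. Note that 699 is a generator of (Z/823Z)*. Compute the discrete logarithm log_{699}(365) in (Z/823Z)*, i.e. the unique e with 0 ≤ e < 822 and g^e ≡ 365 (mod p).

338

Baby-step giant-step with m = ceil(sqrt(822)) = 29.
Baby table (699^j mod 823 for j=0..28):
  0:1  1:699  2:562  3:267  4:635  5:268  6:511  7:7
  8:778  9:642  10:223  11:330  12:230  13:285  14:49  15:508
  16:379  17:738  18:664  19:787  20:349  21:343  22:264  23:184
  24:228  25:533  26:571  27:797  28:755
Giant step factor: 699^(-29) ≡ 713 (mod 823).
Scan 365·713^i mod 823 for i = 0, 1, …:
  i=0: 365   i=1: 177   i=2: 282   i=3: 254
  i=4: 42   i=5: 318   i=6: 409   i=7: 275
  i=8: 201   i=9: 111   i=10: 135   i=11: 787
Match at i=11, j=19: e = 11·29 + 19 = 338.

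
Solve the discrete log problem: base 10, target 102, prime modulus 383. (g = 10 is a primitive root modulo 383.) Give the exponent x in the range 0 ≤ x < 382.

148

Baby-step giant-step with m = ceil(sqrt(382)) = 20.
Baby table (10^j mod 383 for j=0..19):
  0:1  1:10  2:100  3:234  4:42  5:37  6:370  7:253
  8:232  9:22  10:220  11:285  12:169  13:158  14:48  15:97
  16:204  17:125  18:101  19:244
Giant step factor: 10^(-20) ≡ 294 (mod 383).
Scan 102·294^i mod 383 for i = 0, 1, …:
  i=0: 102   i=1: 114   i=2: 195   i=3: 263
  i=4: 339   i=5: 86   i=6: 6   i=7: 232
Match at i=7, j=8: x = 7·20 + 8 = 148.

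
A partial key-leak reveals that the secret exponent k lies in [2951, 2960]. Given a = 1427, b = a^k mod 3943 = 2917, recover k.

2956

Compute 1427^2951 mod 3943 = 3759, then multiply by 1427 repeatedly:
  1427^2951=3759  1427^2952=1613  1427^2953=2982  1427^2954=817  1427^2955=2674
  1427^2956=2917
Found 2917 at exponent 2956.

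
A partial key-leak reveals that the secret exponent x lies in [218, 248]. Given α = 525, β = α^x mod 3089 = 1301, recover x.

224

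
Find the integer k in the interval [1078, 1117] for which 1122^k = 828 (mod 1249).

Compute 1122^1078 mod 1249 = 1069, then multiply by 1122 repeatedly:
  1122^1078=1069  1122^1079=378  1122^1080=705  1122^1081=393  1122^1082=49
  1122^1083=22  1122^1084=953  1122^1085=122  1122^1086=743  1122^1087=563
  1122^1088=941  1122^1089=397  1122^1090=790  1122^1091=839  1122^1092=861
  1122^1093=565  1122^1094=687  1122^1095=181  1122^1096=744  1122^1097=436
  1122^1098=833  1122^1099=374  1122^1100=1213  1122^1101=825  1122^1102=141
  1122^1103=828
Found 828 at exponent 1103.

1103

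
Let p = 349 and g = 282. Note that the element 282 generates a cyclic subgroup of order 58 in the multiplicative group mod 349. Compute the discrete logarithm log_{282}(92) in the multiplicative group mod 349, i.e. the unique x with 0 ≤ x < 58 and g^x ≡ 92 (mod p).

Baby-step giant-step with m = ceil(sqrt(58)) = 8.
Baby table (282^j mod 349 for j=0..7):
  0:1  1:282  2:301  3:75  4:210  5:239  6:41  7:45
Giant step factor: 282^(-8) ≡ 313 (mod 349).
Scan 92·313^i mod 349 for i = 0, 1, …:
  i=0: 92   i=1: 178   i=2: 223   i=3: 348
  i=4: 36   i=5: 100   i=6: 239
Match at i=6, j=5: x = 6·8 + 5 = 53.

53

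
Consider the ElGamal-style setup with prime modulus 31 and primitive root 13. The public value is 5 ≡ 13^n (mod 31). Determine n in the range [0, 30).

10

Successive powers of 13 modulo 31:
  13^0=1  13^1=13  13^2=14  13^3=27  13^4=10  13^5=6
  13^6=16  13^7=22  13^8=7  13^9=29  13^10=5
So 13^10 ≡ 5 (mod 31), giving n = 10.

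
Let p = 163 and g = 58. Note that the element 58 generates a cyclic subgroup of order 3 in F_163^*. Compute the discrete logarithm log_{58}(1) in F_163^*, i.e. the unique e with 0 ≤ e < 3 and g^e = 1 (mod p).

0

Successive powers of 58 modulo 163:
  58^0=1
So 58^0 ≡ 1 (mod 163), giving e = 0.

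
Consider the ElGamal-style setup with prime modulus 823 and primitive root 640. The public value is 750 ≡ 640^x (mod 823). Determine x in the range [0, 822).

Baby-step giant-step with m = ceil(sqrt(822)) = 29.
Baby table (640^j mod 823 for j=0..28):
  0:1  1:640  2:569  3:394  4:322  5:330  6:512  7:126
  8:809  9:93  10:264  11:245  12:430  13:318  14:239  15:705
  16:196  17:344  18:419  19:685  20:564  21:486  22:769  23:6
  24:548  25:122  26:718  27:286  28:334
Giant step factor: 640^(-29) ≡ 101 (mod 823).
Scan 750·101^i mod 823 for i = 0, 1, …:
  i=0: 750   i=1: 34   i=2: 142   i=3: 351
  i=4: 62   i=5: 501   i=6: 398   i=7: 694
  i=8: 139   i=9: 48     …   i=18: 115
  i=19: 93
Match at i=19, j=9: x = 19·29 + 9 = 560.

560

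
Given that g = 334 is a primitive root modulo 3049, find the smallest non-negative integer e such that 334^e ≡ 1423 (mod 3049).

1460

Baby-step giant-step with m = ceil(sqrt(3048)) = 56.
Baby table (334^j mod 3049 for j=0..55):
  0:1  1:334  2:1792  3:924  4:667  5:201  6:56  7:410
  8:2784  9:2960  10:764  11:2109  12:87  13:1617  14:405  15:1114
  16:98  17:2242  18:1823  19:2131  20:1337  21:1404  22:2439  23:543
  24:1471  25:425  26:1696  27:2399  28:2428  29:2967  30:53  31:2457
  32:457  33:188  34:1812  35:1506  36:2968  37:387  38:1200  39:1381
  40:855  41:2013  42:1562  43:329  44:122  45:1111  46:2145  47:2964
  48:2100  49:130  50:734  51:1236  52:1209  53:1338  54:1738  55:1182
Giant step factor: 334^(-56) ≡ 2068 (mod 3049).
Scan 1423·2068^i mod 3049 for i = 0, 1, …:
  i=0: 1423   i=1: 479   i=2: 2696   i=3: 1756
  i=4: 49   i=5: 715   i=6: 2904   i=7: 1991
  i=8: 1238   i=9: 2073     …   i=25: 2809
  i=26: 667
Match at i=26, j=4: e = 26·56 + 4 = 1460.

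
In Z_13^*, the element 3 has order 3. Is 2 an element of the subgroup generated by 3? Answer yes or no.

⟨3⟩ has order 3; its elements mod 13 are {1, 3, 9}.
2 is not in this set.

no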